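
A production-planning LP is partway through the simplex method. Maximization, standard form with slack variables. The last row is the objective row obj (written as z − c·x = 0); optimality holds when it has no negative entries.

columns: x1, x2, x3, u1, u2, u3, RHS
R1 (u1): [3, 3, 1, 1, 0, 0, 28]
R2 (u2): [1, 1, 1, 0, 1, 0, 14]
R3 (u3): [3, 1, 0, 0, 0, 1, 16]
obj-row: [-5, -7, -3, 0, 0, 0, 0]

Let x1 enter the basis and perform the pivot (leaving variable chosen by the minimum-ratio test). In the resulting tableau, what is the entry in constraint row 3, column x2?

1/3

Ratio test on column x1 — row 1: 28/3 = 28/3; row 2: 14/1 = 14; row 3: 16/3 = 16/3. Minimum is 16/3 at row 3 (u3 leaves); pivot element 3.
Divide row 3 by 3; eliminate column x1 from the other rows.
In the new row 3, the x2 entry is the old entry divided by the pivot: 1/3 = 1/3.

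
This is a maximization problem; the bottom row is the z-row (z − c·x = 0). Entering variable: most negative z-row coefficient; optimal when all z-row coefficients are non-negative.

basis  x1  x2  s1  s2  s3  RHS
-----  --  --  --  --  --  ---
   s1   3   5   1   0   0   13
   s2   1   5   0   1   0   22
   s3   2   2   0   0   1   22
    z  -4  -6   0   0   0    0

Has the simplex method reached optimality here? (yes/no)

no

The z-row has a negative entry -6 in column x2, so it is not optimal.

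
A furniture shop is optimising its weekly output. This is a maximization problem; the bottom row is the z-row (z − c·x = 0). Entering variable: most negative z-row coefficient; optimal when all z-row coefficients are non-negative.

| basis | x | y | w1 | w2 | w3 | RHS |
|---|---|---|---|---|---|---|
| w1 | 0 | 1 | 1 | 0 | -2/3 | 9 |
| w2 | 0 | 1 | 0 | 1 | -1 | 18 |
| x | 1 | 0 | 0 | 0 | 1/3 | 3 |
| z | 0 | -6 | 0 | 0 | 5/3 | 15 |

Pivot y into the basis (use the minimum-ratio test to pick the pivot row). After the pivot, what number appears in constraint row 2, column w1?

Ratio test on column y — row 1: 9/1 = 9; row 2: 18/1 = 18; row 3: entry 0 ≤ 0. Minimum is 9 at row 1 (w1 leaves); pivot element 1.
Divide row 1 by 1; eliminate column y from the other rows.
Row 2 update in column w1: 0 − 1·1 = -1.

-1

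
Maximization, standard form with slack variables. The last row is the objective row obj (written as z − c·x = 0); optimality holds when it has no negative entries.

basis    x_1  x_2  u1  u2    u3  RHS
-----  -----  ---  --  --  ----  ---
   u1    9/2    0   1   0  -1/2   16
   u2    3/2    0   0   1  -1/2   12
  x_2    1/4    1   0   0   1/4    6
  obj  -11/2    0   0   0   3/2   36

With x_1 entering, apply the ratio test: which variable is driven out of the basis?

Column x_1 entries and ratios — u1: 16/(9/2) = 32/9; u2: 12/(3/2) = 8; x_2: 6/(1/4) = 24.
Smallest ratio is 32/9 in the row of u1, so u1 leaves.

u1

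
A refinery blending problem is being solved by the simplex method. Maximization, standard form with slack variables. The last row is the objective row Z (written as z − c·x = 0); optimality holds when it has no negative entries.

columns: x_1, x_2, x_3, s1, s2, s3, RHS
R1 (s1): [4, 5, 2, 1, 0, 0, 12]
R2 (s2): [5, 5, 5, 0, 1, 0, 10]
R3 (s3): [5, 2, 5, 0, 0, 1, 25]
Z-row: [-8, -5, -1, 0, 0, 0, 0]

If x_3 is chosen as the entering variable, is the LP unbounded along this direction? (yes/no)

Column x_3 has positive entries in row(s) 1, 2, 3, so the ratio test bounds it — not unbounded.

no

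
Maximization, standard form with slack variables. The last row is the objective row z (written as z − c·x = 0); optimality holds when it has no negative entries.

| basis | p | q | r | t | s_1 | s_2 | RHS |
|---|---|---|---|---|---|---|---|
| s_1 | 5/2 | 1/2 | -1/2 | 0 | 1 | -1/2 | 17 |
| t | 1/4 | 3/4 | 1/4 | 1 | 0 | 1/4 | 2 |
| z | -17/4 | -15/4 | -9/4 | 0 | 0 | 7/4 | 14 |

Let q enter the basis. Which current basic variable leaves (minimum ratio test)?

t

Column q entries and ratios — s_1: 17/(1/2) = 34; t: 2/(3/4) = 8/3.
Smallest ratio is 8/3 in the row of t, so t leaves.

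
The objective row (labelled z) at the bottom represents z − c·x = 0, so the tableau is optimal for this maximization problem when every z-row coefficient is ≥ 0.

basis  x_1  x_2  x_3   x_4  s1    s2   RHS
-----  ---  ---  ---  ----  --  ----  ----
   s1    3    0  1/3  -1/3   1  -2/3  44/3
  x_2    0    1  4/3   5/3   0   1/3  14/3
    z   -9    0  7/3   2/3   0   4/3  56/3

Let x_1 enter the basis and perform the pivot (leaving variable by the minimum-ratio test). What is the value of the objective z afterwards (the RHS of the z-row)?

Ratio test on column x_1 — row 1: (44/3)/3 = 44/9; row 2: entry 0 ≤ 0. Minimum is 44/9 at row 1 (s1 leaves); pivot element 3.
Pivot on row 1; the z-row RHS becomes 56/3 − (-9)·(44/9) = 188/3.

188/3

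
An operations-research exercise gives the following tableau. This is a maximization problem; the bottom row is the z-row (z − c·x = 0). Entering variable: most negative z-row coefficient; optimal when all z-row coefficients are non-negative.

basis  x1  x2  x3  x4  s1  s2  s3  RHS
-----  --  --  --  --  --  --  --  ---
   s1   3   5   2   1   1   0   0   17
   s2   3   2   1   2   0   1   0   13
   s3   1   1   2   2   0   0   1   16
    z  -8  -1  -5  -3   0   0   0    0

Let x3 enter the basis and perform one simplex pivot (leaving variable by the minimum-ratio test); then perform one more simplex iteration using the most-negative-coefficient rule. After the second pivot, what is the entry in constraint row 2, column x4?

Ratio test on column x3 — row 1: 17/2 = 17/2; row 2: 13/1 = 13; row 3: 16/2 = 8. Minimum is 8 at row 3 (s3 leaves); pivot element 2.
Divide row 3 by 2; eliminate column x3 from the other rows.
Second iteration: most negative z-row entry is -11/2 in column x1, so x1 enters.
Ratio test on column x1 — row 1: 1/2 = 1/2; row 2: 5/(5/2) = 2; row 3: 8/(1/2) = 16. Minimum is 1/2 at row 1 (s1 leaves); pivot element 2.
Divide row 1 by 2; eliminate column x1 from the other rows.
After both pivots, the entry at constraint row 2, column x4 is 9/4.

9/4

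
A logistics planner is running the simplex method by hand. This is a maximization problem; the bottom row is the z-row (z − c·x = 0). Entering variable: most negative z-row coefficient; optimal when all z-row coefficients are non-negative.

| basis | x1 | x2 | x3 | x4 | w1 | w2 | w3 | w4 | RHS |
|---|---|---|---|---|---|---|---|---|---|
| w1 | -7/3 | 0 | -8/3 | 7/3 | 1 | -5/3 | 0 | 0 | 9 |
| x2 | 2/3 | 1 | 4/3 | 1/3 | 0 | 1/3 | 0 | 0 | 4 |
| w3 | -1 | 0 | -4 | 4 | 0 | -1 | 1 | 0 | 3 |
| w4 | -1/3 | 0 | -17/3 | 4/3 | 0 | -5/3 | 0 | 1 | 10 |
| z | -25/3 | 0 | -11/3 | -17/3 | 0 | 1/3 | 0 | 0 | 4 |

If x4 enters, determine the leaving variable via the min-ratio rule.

Column x4 entries and ratios — w1: 9/(7/3) = 27/7; x2: 4/(1/3) = 12; w3: 3/4 = 3/4; w4: 10/(4/3) = 15/2.
Smallest ratio is 3/4 in the row of w3, so w3 leaves.

w3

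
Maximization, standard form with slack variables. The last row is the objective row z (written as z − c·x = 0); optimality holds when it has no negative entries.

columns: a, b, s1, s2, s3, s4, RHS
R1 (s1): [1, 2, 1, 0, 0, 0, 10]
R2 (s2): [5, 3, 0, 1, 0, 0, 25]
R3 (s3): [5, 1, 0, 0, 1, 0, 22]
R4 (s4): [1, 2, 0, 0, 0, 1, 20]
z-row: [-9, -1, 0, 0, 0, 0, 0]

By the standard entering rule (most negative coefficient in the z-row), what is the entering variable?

Negative z-row entries: a: -9, b: -1.
The most negative is -9 in column a, so a enters.

a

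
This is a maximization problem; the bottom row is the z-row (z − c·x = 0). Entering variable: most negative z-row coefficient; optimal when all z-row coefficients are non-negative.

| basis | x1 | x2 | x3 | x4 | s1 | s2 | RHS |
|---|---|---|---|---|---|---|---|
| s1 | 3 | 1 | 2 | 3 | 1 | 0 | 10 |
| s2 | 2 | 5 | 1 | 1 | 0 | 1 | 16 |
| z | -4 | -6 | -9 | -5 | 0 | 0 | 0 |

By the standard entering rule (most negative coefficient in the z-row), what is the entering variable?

Negative z-row entries: x1: -4, x2: -6, x3: -9, x4: -5.
The most negative is -9 in column x3, so x3 enters.

x3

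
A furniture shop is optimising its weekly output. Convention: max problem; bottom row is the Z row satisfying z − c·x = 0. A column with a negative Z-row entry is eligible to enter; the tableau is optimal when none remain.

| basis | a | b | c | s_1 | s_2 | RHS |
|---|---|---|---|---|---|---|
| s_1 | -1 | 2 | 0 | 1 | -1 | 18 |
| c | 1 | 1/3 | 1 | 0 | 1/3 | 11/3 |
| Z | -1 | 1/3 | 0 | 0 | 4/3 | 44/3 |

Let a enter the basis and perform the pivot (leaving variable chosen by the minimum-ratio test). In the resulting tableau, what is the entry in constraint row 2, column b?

Ratio test on column a — row 1: entry -1 ≤ 0; row 2: (11/3)/1 = 11/3. Minimum is 11/3 at row 2 (c leaves); pivot element 1.
Divide row 2 by 1; eliminate column a from the other rows.
In the new row 2, the b entry is the old entry divided by the pivot: (1/3)/1 = 1/3.

1/3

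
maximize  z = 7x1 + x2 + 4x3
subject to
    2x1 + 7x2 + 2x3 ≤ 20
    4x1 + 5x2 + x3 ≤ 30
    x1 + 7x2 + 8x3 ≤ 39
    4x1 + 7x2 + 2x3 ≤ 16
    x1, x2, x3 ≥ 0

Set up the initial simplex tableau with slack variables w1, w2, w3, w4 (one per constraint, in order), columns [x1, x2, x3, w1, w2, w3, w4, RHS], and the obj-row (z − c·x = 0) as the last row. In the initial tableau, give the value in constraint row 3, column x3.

8

Constraint 3 has coefficient 8 on x3.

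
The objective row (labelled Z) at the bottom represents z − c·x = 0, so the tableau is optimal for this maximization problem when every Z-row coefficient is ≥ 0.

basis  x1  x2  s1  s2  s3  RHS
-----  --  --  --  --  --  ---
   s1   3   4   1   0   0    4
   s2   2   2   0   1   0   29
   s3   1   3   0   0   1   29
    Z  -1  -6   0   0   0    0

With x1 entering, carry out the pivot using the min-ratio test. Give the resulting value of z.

4/3

Ratio test on column x1 — row 1: 4/3 = 4/3; row 2: 29/2 = 29/2; row 3: 29/1 = 29. Minimum is 4/3 at row 1 (s1 leaves); pivot element 3.
Pivot on row 1; the Z-row RHS becomes 0 − (-1)·(4/3) = 4/3.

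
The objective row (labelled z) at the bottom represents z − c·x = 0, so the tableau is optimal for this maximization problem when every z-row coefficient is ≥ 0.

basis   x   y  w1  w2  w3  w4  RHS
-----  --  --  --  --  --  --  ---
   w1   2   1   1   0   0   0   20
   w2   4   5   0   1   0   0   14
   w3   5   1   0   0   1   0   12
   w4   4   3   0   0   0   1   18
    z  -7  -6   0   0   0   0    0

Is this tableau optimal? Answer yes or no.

The z-row has a negative entry -7 in column x, so it is not optimal.

no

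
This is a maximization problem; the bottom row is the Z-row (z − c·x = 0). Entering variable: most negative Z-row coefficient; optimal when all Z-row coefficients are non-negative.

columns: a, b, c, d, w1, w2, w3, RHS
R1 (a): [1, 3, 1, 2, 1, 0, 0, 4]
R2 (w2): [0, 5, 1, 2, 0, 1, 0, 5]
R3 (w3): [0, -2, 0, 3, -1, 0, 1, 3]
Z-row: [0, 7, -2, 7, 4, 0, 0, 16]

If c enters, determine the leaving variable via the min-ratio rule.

a

Column c entries and ratios — a: 4/1 = 4; w2: 5/1 = 5; w3: 0 ≤ 0, skip.
Smallest ratio is 4 in the row of a, so a leaves.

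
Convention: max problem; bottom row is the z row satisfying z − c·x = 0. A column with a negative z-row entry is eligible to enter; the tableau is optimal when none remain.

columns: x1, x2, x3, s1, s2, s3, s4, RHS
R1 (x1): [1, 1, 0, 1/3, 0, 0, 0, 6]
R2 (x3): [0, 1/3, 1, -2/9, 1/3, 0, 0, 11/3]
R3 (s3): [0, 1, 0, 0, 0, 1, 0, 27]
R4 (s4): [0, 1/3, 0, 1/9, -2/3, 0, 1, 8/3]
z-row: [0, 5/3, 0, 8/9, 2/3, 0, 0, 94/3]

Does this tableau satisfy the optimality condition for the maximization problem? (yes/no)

Every z-row coefficient is ≥ 0, so the tableau is optimal.

yes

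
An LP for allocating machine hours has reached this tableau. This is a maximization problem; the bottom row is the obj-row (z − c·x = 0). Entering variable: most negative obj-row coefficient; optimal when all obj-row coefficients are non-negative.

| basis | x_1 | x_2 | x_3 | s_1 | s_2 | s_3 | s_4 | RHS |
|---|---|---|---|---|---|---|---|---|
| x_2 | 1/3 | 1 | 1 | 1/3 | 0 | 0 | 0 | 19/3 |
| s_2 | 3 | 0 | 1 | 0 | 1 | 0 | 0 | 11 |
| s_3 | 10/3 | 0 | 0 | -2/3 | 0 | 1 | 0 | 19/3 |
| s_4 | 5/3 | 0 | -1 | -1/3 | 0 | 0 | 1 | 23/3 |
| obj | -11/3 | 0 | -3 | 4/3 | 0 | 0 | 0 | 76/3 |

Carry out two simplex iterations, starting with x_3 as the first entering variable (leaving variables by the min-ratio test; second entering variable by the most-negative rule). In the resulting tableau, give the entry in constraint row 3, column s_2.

Ratio test on column x_3 — row 1: (19/3)/1 = 19/3; row 2: 11/1 = 11; row 3: entry 0 ≤ 0; row 4: entry -1 ≤ 0. Minimum is 19/3 at row 1 (x_2 leaves); pivot element 1.
Divide row 1 by 1; eliminate column x_3 from the other rows.
Second iteration: most negative obj-row entry is -8/3 in column x_1, so x_1 enters.
Ratio test on column x_1 — row 1: (19/3)/(1/3) = 19; row 2: (14/3)/(8/3) = 7/4; row 3: (19/3)/(10/3) = 19/10; row 4: 14/2 = 7. Minimum is 7/4 at row 2 (s_2 leaves); pivot element 8/3.
Divide row 2 by 8/3; eliminate column x_1 from the other rows.
After both pivots, the entry at constraint row 3, column s_2 is -5/4.

-5/4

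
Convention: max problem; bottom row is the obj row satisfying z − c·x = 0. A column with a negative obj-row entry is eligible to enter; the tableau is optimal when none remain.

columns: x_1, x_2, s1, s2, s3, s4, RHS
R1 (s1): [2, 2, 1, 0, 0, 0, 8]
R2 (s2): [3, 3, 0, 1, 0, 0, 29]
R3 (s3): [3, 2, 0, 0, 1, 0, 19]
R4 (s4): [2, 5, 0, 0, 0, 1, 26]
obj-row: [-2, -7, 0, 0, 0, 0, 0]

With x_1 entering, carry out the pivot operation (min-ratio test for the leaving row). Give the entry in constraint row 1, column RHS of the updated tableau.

Ratio test on column x_1 — row 1: 8/2 = 4; row 2: 29/3 = 29/3; row 3: 19/3 = 19/3; row 4: 26/2 = 13. Minimum is 4 at row 1 (s1 leaves); pivot element 2.
Divide row 1 by 2; eliminate column x_1 from the other rows.
In the new row 1, the RHS entry is the old entry divided by the pivot: 8/2 = 4.

4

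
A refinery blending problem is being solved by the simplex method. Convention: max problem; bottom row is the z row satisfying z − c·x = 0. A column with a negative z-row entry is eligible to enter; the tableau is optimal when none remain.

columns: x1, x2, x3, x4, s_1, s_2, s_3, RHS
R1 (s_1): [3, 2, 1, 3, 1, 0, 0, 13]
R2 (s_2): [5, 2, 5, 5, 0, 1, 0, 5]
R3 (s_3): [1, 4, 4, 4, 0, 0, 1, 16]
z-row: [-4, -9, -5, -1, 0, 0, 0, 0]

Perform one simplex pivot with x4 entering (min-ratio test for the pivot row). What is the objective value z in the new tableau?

1

Ratio test on column x4 — row 1: 13/3 = 13/3; row 2: 5/5 = 1; row 3: 16/4 = 4. Minimum is 1 at row 2 (s_2 leaves); pivot element 5.
Pivot on row 2; the z-row RHS becomes 0 − (-1)·1 = 1.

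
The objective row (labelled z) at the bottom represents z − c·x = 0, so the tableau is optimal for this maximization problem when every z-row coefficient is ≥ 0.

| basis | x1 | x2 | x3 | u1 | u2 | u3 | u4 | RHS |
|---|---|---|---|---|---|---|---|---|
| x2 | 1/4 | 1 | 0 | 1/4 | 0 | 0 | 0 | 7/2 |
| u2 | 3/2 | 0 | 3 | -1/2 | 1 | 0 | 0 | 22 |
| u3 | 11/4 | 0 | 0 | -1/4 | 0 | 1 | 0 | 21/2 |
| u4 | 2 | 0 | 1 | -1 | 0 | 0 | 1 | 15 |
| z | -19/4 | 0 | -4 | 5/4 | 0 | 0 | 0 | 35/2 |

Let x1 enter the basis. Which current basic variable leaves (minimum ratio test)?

Column x1 entries and ratios — x2: (7/2)/(1/4) = 14; u2: 22/(3/2) = 44/3; u3: (21/2)/(11/4) = 42/11; u4: 15/2 = 15/2.
Smallest ratio is 42/11 in the row of u3, so u3 leaves.

u3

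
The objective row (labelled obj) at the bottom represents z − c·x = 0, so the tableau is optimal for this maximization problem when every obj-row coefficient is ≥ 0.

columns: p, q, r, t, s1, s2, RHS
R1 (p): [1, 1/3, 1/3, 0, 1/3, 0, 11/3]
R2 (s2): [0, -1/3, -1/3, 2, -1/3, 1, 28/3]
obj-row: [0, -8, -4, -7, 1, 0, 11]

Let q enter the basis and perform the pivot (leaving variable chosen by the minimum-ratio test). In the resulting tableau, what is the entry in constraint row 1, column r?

Ratio test on column q — row 1: (11/3)/(1/3) = 11; row 2: entry -1/3 ≤ 0. Minimum is 11 at row 1 (p leaves); pivot element 1/3.
Divide row 1 by 1/3; eliminate column q from the other rows.
In the new row 1, the r entry is the old entry divided by the pivot: (1/3)/(1/3) = 1.

1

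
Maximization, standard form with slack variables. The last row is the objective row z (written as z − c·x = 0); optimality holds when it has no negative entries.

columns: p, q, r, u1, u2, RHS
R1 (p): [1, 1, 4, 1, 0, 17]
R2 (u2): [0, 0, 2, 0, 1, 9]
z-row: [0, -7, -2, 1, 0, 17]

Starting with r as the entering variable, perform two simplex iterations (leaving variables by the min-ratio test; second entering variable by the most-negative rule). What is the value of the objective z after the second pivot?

136

Ratio test on column r — row 1: 17/4 = 17/4; row 2: 9/2 = 9/2. Minimum is 17/4 at row 1 (p leaves); pivot element 4.
Pivot on row 1; the z-row RHS becomes 17 − (-2)·(17/4) = 51/2.
Next entering variable (most negative z-row entry -13/2): q.
Ratio test on column q — row 1: (17/4)/(1/4) = 17; row 2: entry -1/2 ≤ 0. Minimum is 17 at row 1 (r leaves); pivot element 1/4.
After the second pivot the z-row RHS is 51/2 − (-13/2)·17 = 136.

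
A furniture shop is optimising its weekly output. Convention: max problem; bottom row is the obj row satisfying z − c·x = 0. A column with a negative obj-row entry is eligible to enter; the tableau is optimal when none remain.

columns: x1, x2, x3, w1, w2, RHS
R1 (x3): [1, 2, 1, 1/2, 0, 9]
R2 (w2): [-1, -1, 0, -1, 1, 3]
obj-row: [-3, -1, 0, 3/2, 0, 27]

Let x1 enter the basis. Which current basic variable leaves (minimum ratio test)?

x3

Column x1 entries and ratios — x3: 9/1 = 9; w2: -1 ≤ 0, skip.
Smallest ratio is 9 in the row of x3, so x3 leaves.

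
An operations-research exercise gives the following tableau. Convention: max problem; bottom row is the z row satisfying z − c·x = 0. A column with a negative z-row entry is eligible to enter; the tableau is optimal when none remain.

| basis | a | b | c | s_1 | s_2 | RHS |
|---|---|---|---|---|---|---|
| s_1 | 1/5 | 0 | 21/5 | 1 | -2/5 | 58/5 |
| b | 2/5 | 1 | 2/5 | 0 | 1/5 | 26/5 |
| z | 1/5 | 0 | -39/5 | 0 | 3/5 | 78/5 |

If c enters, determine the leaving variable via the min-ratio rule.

s_1

Column c entries and ratios — s_1: (58/5)/(21/5) = 58/21; b: (26/5)/(2/5) = 13.
Smallest ratio is 58/21 in the row of s_1, so s_1 leaves.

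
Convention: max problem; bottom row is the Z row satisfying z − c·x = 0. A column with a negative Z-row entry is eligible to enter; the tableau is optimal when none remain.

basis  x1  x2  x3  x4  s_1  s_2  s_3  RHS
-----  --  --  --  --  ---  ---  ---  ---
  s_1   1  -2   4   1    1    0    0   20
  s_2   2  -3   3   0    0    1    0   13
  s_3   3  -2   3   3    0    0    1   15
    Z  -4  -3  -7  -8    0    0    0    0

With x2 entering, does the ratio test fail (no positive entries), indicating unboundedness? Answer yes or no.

Every constraint-row entry in column x2 is ≤ 0, so increasing x2 is unbounded.

yes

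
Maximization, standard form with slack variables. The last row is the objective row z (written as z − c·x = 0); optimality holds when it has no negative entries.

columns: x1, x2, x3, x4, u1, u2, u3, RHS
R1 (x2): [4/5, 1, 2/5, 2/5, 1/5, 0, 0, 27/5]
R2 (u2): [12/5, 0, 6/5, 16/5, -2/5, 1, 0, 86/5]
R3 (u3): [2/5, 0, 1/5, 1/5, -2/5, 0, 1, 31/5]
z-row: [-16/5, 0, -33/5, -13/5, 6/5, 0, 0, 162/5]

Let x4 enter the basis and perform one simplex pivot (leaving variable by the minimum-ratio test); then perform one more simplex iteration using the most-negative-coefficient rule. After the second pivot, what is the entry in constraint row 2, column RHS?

Ratio test on column x4 — row 1: (27/5)/(2/5) = 27/2; row 2: (86/5)/(16/5) = 43/8; row 3: (31/5)/(1/5) = 31. Minimum is 43/8 at row 2 (u2 leaves); pivot element 16/5.
Divide row 2 by 16/5; eliminate column x4 from the other rows.
Second iteration: most negative z-row entry is -45/8 in column x3, so x3 enters.
Ratio test on column x3 — row 1: (13/4)/(1/4) = 13; row 2: (43/8)/(3/8) = 43/3; row 3: (41/8)/(1/8) = 41. Minimum is 13 at row 1 (x2 leaves); pivot element 1/4.
Divide row 1 by 1/4; eliminate column x3 from the other rows.
After both pivots, the entry at constraint row 2, column RHS is 1/2.

1/2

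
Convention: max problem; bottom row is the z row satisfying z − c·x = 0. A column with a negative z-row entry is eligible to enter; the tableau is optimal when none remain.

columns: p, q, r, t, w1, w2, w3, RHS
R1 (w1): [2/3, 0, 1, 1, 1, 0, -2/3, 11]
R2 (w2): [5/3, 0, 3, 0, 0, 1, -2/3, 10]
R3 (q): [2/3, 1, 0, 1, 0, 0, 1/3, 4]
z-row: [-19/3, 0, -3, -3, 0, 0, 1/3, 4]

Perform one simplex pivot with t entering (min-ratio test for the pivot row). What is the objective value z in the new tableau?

Ratio test on column t — row 1: 11/1 = 11; row 2: entry 0 ≤ 0; row 3: 4/1 = 4. Minimum is 4 at row 3 (q leaves); pivot element 1.
Pivot on row 3; the z-row RHS becomes 4 − (-3)·4 = 16.

16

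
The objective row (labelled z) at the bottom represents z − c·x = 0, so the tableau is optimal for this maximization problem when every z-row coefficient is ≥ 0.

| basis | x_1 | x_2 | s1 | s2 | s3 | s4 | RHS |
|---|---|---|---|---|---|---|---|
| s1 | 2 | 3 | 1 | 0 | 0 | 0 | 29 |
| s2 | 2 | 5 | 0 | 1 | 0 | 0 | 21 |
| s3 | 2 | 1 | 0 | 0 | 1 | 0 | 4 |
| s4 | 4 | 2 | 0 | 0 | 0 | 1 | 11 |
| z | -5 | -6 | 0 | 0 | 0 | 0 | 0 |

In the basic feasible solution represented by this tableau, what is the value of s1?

29

s1 is basic (row 1); its value is the RHS of that row, 29.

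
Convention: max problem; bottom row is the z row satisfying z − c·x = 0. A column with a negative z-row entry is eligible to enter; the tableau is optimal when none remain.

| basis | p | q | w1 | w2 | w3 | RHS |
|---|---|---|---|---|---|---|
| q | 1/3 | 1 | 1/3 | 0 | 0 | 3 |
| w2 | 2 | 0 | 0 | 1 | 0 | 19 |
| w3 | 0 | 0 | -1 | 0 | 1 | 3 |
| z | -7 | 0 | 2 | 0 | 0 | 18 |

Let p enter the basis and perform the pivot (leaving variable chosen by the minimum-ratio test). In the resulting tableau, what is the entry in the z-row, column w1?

Ratio test on column p — row 1: 3/(1/3) = 9; row 2: 19/2 = 19/2; row 3: entry 0 ≤ 0. Minimum is 9 at row 1 (q leaves); pivot element 1/3.
Divide row 1 by 1/3; eliminate column p from the other rows.
z-row update in column w1: 2 − (-7)·1 = 9.

9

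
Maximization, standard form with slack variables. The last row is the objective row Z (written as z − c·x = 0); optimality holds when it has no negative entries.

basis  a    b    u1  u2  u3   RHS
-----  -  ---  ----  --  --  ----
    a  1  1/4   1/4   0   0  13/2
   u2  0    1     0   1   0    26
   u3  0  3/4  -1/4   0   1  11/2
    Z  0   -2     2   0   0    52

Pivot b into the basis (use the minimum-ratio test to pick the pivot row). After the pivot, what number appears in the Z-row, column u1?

Ratio test on column b — row 1: (13/2)/(1/4) = 26; row 2: 26/1 = 26; row 3: (11/2)/(3/4) = 22/3. Minimum is 22/3 at row 3 (u3 leaves); pivot element 3/4.
Divide row 3 by 3/4; eliminate column b from the other rows.
Z-row update in column u1: 2 − (-2)·(-1/3) = 4/3.

4/3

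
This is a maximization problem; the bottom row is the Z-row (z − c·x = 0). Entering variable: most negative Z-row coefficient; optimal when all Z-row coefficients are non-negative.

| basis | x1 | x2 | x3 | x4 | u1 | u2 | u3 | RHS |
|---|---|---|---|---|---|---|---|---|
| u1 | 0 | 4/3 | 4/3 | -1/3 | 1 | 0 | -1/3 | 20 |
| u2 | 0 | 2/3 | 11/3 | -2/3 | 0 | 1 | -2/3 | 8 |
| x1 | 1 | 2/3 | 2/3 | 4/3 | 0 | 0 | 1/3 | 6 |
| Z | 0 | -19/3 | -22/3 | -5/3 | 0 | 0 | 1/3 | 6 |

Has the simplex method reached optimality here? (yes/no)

The Z-row has a negative entry -22/3 in column x3, so it is not optimal.

no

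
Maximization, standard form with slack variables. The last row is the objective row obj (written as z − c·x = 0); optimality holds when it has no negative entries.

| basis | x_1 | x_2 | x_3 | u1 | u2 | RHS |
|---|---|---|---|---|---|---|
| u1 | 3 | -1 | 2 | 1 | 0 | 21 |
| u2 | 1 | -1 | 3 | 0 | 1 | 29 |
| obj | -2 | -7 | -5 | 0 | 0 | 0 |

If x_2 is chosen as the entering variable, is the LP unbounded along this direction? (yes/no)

Every constraint-row entry in column x_2 is ≤ 0, so increasing x_2 is unbounded.

yes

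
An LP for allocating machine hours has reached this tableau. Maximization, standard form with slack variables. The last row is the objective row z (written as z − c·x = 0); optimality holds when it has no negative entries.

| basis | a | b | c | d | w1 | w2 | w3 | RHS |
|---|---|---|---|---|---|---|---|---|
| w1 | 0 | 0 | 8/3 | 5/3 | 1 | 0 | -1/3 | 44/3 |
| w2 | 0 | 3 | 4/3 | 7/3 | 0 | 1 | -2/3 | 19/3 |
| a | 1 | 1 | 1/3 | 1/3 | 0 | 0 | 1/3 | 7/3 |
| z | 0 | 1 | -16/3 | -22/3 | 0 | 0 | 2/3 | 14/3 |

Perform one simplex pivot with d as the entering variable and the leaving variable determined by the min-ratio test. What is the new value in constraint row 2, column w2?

3/7

Ratio test on column d — row 1: (44/3)/(5/3) = 44/5; row 2: (19/3)/(7/3) = 19/7; row 3: (7/3)/(1/3) = 7. Minimum is 19/7 at row 2 (w2 leaves); pivot element 7/3.
Divide row 2 by 7/3; eliminate column d from the other rows.
In the new row 2, the w2 entry is the old entry divided by the pivot: 1/(7/3) = 3/7.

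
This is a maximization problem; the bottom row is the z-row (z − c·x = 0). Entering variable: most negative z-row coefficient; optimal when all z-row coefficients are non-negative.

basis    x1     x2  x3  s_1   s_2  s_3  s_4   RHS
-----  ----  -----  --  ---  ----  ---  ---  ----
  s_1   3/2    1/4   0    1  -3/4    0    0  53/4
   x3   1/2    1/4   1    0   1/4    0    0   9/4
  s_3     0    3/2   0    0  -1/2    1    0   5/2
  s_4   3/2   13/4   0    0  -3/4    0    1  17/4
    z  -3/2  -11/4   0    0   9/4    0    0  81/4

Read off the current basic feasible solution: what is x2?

0

x2 is not in the basis, so in the current basic feasible solution x2 = 0.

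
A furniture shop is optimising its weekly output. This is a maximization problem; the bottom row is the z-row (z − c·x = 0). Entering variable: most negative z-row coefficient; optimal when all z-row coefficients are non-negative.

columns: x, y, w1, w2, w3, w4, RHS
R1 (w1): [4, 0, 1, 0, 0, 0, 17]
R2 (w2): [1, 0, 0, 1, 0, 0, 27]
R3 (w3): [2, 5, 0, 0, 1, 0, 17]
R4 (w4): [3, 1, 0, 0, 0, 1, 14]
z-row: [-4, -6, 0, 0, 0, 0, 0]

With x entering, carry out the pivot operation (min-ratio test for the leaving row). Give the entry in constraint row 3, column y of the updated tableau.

Ratio test on column x — row 1: 17/4 = 17/4; row 2: 27/1 = 27; row 3: 17/2 = 17/2; row 4: 14/3 = 14/3. Minimum is 17/4 at row 1 (w1 leaves); pivot element 4.
Divide row 1 by 4; eliminate column x from the other rows.
Row 3 update in column y: 5 − 2·0 = 5.

5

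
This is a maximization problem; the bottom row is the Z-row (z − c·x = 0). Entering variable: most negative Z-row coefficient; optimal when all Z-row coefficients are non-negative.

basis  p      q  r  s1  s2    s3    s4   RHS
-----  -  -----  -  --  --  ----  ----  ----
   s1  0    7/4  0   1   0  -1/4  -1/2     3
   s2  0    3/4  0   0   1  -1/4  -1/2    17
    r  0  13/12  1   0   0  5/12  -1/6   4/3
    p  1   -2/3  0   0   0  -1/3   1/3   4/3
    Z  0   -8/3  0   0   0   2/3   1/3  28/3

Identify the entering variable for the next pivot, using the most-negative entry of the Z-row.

q

Negative Z-row entries: q: -8/3.
The most negative is -8/3 in column q, so q enters.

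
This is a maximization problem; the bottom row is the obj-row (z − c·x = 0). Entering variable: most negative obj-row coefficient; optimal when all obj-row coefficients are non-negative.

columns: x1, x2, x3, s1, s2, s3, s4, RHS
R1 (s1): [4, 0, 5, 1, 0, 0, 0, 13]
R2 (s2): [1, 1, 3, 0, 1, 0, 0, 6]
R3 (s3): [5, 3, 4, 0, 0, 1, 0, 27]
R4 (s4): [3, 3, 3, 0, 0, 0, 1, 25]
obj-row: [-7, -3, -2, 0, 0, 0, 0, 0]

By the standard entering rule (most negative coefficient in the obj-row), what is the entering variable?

Negative obj-row entries: x1: -7, x2: -3, x3: -2.
The most negative is -7 in column x1, so x1 enters.

x1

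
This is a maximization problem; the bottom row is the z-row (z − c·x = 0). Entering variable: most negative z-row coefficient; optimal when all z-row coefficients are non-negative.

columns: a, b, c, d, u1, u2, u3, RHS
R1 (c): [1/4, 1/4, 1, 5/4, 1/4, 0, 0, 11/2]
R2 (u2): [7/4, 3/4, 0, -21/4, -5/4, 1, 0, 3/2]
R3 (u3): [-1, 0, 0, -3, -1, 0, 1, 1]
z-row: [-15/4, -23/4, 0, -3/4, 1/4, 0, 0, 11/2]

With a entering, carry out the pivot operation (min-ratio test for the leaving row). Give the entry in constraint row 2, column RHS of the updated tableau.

Ratio test on column a — row 1: (11/2)/(1/4) = 22; row 2: (3/2)/(7/4) = 6/7; row 3: entry -1 ≤ 0. Minimum is 6/7 at row 2 (u2 leaves); pivot element 7/4.
Divide row 2 by 7/4; eliminate column a from the other rows.
In the new row 2, the RHS entry is the old entry divided by the pivot: (3/2)/(7/4) = 6/7.

6/7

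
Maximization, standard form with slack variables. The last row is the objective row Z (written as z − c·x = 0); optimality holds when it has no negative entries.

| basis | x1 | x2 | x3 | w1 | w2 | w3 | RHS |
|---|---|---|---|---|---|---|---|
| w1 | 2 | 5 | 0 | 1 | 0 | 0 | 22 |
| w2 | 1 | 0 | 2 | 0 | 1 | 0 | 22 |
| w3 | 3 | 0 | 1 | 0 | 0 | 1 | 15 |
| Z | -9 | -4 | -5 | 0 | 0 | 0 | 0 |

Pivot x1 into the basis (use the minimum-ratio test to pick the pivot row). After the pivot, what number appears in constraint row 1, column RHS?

12

Ratio test on column x1 — row 1: 22/2 = 11; row 2: 22/1 = 22; row 3: 15/3 = 5. Minimum is 5 at row 3 (w3 leaves); pivot element 3.
Divide row 3 by 3; eliminate column x1 from the other rows.
Row 1 update in column RHS: 22 − 2·5 = 12.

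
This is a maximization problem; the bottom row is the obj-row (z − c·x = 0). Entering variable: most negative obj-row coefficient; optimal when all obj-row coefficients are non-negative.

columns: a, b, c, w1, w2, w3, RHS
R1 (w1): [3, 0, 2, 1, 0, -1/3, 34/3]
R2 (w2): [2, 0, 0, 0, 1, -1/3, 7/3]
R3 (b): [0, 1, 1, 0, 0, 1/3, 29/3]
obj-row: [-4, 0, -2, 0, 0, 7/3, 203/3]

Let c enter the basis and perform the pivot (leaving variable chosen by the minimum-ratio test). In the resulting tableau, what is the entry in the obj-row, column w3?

Ratio test on column c — row 1: (34/3)/2 = 17/3; row 2: entry 0 ≤ 0; row 3: (29/3)/1 = 29/3. Minimum is 17/3 at row 1 (w1 leaves); pivot element 2.
Divide row 1 by 2; eliminate column c from the other rows.
obj-row update in column w3: 7/3 − (-2)·(-1/6) = 2.

2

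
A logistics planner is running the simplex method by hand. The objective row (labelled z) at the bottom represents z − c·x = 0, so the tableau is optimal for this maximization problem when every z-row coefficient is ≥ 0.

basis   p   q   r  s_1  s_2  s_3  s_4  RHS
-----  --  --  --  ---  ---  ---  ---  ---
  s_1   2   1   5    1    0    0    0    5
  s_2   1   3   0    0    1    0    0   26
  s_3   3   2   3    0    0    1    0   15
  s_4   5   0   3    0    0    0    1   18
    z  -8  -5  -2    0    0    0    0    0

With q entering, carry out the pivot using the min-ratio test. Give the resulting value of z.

Ratio test on column q — row 1: 5/1 = 5; row 2: 26/3 = 26/3; row 3: 15/2 = 15/2; row 4: entry 0 ≤ 0. Minimum is 5 at row 1 (s_1 leaves); pivot element 1.
Pivot on row 1; the z-row RHS becomes 0 − (-5)·5 = 25.

25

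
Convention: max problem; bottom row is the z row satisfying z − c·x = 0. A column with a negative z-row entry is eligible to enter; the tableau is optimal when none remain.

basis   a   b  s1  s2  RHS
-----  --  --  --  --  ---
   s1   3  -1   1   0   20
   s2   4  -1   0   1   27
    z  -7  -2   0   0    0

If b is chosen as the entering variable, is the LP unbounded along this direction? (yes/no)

yes

Every constraint-row entry in column b is ≤ 0, so increasing b is unbounded.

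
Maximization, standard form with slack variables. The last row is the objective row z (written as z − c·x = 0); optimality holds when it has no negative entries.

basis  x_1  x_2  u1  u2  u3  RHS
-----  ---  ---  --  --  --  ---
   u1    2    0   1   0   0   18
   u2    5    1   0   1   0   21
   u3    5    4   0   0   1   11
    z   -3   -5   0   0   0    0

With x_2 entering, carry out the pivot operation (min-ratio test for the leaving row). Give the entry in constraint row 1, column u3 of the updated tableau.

Ratio test on column x_2 — row 1: entry 0 ≤ 0; row 2: 21/1 = 21; row 3: 11/4 = 11/4. Minimum is 11/4 at row 3 (u3 leaves); pivot element 4.
Divide row 3 by 4; eliminate column x_2 from the other rows.
Row 1 update in column u3: 0 − 0·(1/4) = 0.

0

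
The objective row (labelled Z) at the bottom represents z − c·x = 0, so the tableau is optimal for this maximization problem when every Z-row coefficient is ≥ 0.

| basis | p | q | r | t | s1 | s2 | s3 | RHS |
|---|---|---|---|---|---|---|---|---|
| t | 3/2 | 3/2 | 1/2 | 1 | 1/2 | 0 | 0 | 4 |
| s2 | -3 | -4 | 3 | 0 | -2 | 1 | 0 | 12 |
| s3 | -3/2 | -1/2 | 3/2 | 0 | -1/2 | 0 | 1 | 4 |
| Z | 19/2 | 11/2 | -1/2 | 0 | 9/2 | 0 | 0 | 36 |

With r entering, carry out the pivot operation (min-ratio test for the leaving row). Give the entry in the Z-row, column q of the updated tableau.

Ratio test on column r — row 1: 4/(1/2) = 8; row 2: 12/3 = 4; row 3: 4/(3/2) = 8/3. Minimum is 8/3 at row 3 (s3 leaves); pivot element 3/2.
Divide row 3 by 3/2; eliminate column r from the other rows.
Z-row update in column q: 11/2 − (-1/2)·(-1/3) = 16/3.

16/3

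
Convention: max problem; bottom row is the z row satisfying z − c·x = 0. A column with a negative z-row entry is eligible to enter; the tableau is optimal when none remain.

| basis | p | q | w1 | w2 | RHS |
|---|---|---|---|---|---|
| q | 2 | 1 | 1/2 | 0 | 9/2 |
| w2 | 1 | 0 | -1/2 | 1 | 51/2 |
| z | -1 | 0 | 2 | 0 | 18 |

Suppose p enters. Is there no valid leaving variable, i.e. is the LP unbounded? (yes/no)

no

Column p has positive entries in row(s) 1, 2, so the ratio test bounds it — not unbounded.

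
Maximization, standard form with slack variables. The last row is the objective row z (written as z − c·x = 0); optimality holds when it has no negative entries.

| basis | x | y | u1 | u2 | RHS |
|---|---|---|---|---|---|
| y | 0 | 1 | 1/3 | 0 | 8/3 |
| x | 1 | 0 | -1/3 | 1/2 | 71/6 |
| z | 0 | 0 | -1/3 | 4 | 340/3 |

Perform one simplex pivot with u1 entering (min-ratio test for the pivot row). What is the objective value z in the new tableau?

116

Ratio test on column u1 — row 1: (8/3)/(1/3) = 8; row 2: entry -1/3 ≤ 0. Minimum is 8 at row 1 (y leaves); pivot element 1/3.
Pivot on row 1; the z-row RHS becomes 340/3 − (-1/3)·8 = 116.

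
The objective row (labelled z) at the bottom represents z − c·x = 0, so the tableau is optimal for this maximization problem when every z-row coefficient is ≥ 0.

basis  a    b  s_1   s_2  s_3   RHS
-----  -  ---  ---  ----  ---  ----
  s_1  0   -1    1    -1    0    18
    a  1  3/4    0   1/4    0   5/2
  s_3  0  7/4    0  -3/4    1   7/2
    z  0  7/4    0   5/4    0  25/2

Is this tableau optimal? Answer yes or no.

Every z-row coefficient is ≥ 0, so the tableau is optimal.

yes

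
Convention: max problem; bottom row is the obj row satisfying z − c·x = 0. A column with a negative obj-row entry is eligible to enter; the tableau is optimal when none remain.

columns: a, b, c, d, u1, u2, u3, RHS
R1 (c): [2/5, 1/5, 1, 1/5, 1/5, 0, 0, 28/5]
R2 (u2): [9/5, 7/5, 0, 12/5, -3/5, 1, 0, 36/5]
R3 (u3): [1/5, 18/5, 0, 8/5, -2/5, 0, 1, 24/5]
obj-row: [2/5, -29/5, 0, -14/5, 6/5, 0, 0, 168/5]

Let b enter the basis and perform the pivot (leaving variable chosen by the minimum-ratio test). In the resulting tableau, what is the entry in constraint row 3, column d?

4/9

Ratio test on column b — row 1: (28/5)/(1/5) = 28; row 2: (36/5)/(7/5) = 36/7; row 3: (24/5)/(18/5) = 4/3. Minimum is 4/3 at row 3 (u3 leaves); pivot element 18/5.
Divide row 3 by 18/5; eliminate column b from the other rows.
In the new row 3, the d entry is the old entry divided by the pivot: (8/5)/(18/5) = 4/9.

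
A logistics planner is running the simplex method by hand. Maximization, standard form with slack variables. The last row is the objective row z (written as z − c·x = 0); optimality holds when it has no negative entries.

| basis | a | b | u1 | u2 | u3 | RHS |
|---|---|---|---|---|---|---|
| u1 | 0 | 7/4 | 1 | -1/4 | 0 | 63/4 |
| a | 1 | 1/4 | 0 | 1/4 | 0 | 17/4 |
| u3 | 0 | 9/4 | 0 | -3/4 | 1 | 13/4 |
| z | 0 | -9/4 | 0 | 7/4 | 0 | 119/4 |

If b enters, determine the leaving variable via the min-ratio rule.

Column b entries and ratios — u1: (63/4)/(7/4) = 9; a: (17/4)/(1/4) = 17; u3: (13/4)/(9/4) = 13/9.
Smallest ratio is 13/9 in the row of u3, so u3 leaves.

u3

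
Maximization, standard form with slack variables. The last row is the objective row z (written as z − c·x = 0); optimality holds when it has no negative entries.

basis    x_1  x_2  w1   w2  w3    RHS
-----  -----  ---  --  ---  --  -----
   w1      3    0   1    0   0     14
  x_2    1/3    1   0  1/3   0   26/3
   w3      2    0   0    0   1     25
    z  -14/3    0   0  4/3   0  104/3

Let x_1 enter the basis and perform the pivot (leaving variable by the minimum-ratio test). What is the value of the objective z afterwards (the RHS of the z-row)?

Ratio test on column x_1 — row 1: 14/3 = 14/3; row 2: (26/3)/(1/3) = 26; row 3: 25/2 = 25/2. Minimum is 14/3 at row 1 (w1 leaves); pivot element 3.
Pivot on row 1; the z-row RHS becomes 104/3 − (-14/3)·(14/3) = 508/9.

508/9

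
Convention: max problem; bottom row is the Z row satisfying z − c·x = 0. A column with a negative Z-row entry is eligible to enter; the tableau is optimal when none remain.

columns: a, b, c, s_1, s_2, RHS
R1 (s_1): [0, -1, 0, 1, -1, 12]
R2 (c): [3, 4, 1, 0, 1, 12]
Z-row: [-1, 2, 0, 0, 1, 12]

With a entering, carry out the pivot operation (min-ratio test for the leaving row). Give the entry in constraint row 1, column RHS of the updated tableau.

12

Ratio test on column a — row 1: entry 0 ≤ 0; row 2: 12/3 = 4. Minimum is 4 at row 2 (c leaves); pivot element 3.
Divide row 2 by 3; eliminate column a from the other rows.
Row 1 update in column RHS: 12 − 0·4 = 12.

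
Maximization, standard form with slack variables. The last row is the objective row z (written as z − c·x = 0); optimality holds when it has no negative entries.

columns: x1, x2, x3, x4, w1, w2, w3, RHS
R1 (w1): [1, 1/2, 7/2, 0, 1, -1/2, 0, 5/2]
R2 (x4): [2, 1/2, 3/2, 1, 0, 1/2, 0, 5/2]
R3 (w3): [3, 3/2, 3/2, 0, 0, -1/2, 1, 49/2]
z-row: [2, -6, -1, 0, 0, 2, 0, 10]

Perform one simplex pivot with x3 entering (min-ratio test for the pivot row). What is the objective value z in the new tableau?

75/7

Ratio test on column x3 — row 1: (5/2)/(7/2) = 5/7; row 2: (5/2)/(3/2) = 5/3; row 3: (49/2)/(3/2) = 49/3. Minimum is 5/7 at row 1 (w1 leaves); pivot element 7/2.
Pivot on row 1; the z-row RHS becomes 10 − (-1)·(5/7) = 75/7.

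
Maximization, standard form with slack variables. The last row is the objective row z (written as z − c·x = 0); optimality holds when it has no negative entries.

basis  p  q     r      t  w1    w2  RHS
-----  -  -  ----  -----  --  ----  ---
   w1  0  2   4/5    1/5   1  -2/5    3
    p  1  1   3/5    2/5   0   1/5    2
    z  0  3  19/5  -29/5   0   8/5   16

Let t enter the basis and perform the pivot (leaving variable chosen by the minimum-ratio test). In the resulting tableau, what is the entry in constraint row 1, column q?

Ratio test on column t — row 1: 3/(1/5) = 15; row 2: 2/(2/5) = 5. Minimum is 5 at row 2 (p leaves); pivot element 2/5.
Divide row 2 by 2/5; eliminate column t from the other rows.
Row 1 update in column q: 2 − (1/5)·(5/2) = 3/2.

3/2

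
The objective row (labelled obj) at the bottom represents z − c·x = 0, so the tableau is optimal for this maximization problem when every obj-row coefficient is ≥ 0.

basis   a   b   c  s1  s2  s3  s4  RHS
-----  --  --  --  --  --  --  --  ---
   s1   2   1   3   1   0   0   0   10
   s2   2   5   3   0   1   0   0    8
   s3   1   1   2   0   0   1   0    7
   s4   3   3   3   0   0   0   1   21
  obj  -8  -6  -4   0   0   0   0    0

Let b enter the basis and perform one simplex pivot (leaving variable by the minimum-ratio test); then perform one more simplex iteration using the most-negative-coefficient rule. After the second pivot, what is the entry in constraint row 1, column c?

0

Ratio test on column b — row 1: 10/1 = 10; row 2: 8/5 = 8/5; row 3: 7/1 = 7; row 4: 21/3 = 7. Minimum is 8/5 at row 2 (s2 leaves); pivot element 5.
Divide row 2 by 5; eliminate column b from the other rows.
Second iteration: most negative obj-row entry is -28/5 in column a, so a enters.
Ratio test on column a — row 1: (42/5)/(8/5) = 21/4; row 2: (8/5)/(2/5) = 4; row 3: (27/5)/(3/5) = 9; row 4: (81/5)/(9/5) = 9. Minimum is 4 at row 2 (b leaves); pivot element 2/5.
Divide row 2 by 2/5; eliminate column a from the other rows.
After both pivots, the entry at constraint row 1, column c is 0.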